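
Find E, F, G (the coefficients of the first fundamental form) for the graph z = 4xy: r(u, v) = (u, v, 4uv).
E = 16*v^2 + 1;  F = 16*u*v;  G = 16*u^2 + 1

Compute partials: r_u = (1, 0, 4*v), r_v = (0, 1, 4*u). Then
  E = r_u · r_u = 16*v^2 + 1,
  F = r_u · r_v = 16*u*v,
  G = r_v · r_v = 16*u^2 + 1.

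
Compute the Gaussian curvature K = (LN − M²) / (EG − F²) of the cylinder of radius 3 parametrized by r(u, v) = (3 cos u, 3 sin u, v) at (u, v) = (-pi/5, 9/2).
K = 0

Coefficients of the first fundamental form: E = 9, F = 0, G = 1.
Coefficients of the second fundamental form: L = -3, M = 0, N = 0.
Assemble K = (LN − M²)/(EG − F²) = 0. At (u, v) = (-pi/5, 9/2): K = 0.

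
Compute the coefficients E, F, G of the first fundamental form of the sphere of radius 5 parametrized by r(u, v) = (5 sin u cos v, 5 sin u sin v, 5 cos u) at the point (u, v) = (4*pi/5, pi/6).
E = 25;  F = 0;  G = 125/8 - 25*sqrt(5)/8

Partials: r_u = (5*cos(u)*cos(v), 5*sin(v)*cos(u), -5*sin(u)), r_v = (-5*sin(u)*sin(v), 5*sin(u)*cos(v), 0). As functions of (u, v):
  E = r_u · r_u = 25,
  F = r_u · r_v = 0,
  G = r_v · r_v = 25*sin(u)^2.
Evaluating at (u, v) = (4*pi/5, pi/6): E = 25, F = 0, G = 125/8 - 25*sqrt(5)/8.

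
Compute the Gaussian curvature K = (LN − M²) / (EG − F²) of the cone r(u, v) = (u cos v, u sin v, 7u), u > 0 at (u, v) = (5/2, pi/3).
K = 0

Coefficients of the first fundamental form: E = 50, F = 0, G = u^2.
Coefficients of the second fundamental form: L = 0, M = 0, N = 7*sqrt(2)*u^2/(10*Abs(u)).
Assemble K = (LN − M²)/(EG − F²) = 0. At (u, v) = (5/2, pi/3): K = 0.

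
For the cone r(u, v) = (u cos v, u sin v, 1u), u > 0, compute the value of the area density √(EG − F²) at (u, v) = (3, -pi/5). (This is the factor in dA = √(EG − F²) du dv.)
√(EG − F²)|_{(3, -pi/5)} = 3*sqrt(2)

E = 2, F = 0, G = u^2, so EG − F² = 2*u^2. Taking the positive square root: √(EG − F²) = sqrt(2)*Abs(u). At (u, v) = (3, -pi/5): 3*sqrt(2).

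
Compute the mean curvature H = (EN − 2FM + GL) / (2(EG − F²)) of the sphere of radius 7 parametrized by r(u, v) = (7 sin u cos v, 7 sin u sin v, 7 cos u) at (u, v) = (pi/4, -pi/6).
H = -1/7

With E = 49, F = 0, G = 49*sin(u)^2, L = -7*sin(u)/Abs(sin(u)), M = 0, N = -7*sin(u)^3/Abs(sin(u)), assemble
  H = (EN − 2FM + GL) / (2(EG − F²)) = -sin(u)/(7*Abs(sin(u))).
At (u, v) = (pi/4, -pi/6): H = -1/7.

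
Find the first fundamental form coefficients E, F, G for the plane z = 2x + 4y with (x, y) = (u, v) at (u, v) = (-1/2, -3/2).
E = 5;  F = 8;  G = 17

Partials: r_u = (1, 0, 2), r_v = (0, 1, 4). As functions of (u, v):
  E = r_u · r_u = 5,
  F = r_u · r_v = 8,
  G = r_v · r_v = 17.
Evaluating at (u, v) = (-1/2, -3/2): E = 5, F = 8, G = 17.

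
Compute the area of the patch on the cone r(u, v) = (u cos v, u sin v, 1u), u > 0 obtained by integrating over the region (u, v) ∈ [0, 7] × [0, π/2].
Area = 49*sqrt(2)*pi/4

Area = ∫∫ √(EG − F²) du dv with √(EG − F²) = sqrt(2)*Abs(u). Integrating over [0, 7] × [0, π/2] gives 49*sqrt(2)*pi/4.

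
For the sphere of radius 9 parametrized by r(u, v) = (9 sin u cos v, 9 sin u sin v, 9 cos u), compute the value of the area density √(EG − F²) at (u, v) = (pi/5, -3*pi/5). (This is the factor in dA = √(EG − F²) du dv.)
√(EG − F²)|_{(pi/5, -3*pi/5)} = 81*sqrt(10 - 2*sqrt(5))/4

E = 81, F = 0, G = 81*sin(u)^2, so EG − F² = 6561*sin(u)^2. Taking the positive square root: √(EG − F²) = 81*Abs(sin(u)). At (u, v) = (pi/5, -3*pi/5): 81*sqrt(10 - 2*sqrt(5))/4.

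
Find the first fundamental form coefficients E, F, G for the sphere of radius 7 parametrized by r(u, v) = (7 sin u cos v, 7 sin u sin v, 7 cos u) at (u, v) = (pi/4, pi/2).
E = 49;  F = 0;  G = 49/2

Partials: r_u = (7*cos(u)*cos(v), 7*sin(v)*cos(u), -7*sin(u)), r_v = (-7*sin(u)*sin(v), 7*sin(u)*cos(v), 0). As functions of (u, v):
  E = r_u · r_u = 49,
  F = r_u · r_v = 0,
  G = r_v · r_v = 49*sin(u)^2.
Evaluating at (u, v) = (pi/4, pi/2): E = 49, F = 0, G = 49/2.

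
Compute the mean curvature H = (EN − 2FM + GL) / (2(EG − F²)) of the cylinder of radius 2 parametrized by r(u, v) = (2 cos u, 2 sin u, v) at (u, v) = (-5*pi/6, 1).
H = -1/4

With E = 4, F = 0, G = 1, L = -2, M = 0, N = 0, assemble
  H = (EN − 2FM + GL) / (2(EG − F²)) = -1/4.
At (u, v) = (-5*pi/6, 1): H = -1/4.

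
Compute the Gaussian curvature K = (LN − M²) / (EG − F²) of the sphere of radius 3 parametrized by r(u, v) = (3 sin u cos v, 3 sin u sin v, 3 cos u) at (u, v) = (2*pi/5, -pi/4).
K = 1/9

Coefficients of the first fundamental form: E = 9, F = 0, G = 9*sin(u)^2.
Coefficients of the second fundamental form: L = -3*sin(u)/Abs(sin(u)), M = 0, N = -3*sin(u)^3/Abs(sin(u)).
Assemble K = (LN − M²)/(EG − F²) = 1/9. At (u, v) = (2*pi/5, -pi/4): K = 1/9.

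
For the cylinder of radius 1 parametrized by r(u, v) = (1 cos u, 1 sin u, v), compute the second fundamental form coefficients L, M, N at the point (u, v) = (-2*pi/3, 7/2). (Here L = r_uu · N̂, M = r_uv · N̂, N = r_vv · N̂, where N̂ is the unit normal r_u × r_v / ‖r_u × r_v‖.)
L = -1;  M = 0;  N = 0

Compute the unit normal N̂(u, v) = (cos(u), sin(u), 0), and the second partials r_uu, r_uv, r_vv. Take dot products:
  L(u, v) = r_uu · N̂ = -1,
  M(u, v) = r_uv · N̂ = 0,
  N(u, v) = r_vv · N̂ = 0.
Evaluating at (u, v) = (-2*pi/3, 7/2):
  L = -1, M = 0, N = 0.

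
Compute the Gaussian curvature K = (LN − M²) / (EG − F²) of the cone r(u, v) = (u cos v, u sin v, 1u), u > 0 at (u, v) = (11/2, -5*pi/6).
K = 0

Coefficients of the first fundamental form: E = 2, F = 0, G = u^2.
Coefficients of the second fundamental form: L = 0, M = 0, N = sqrt(2)*u^2/(2*Abs(u)).
Assemble K = (LN − M²)/(EG − F²) = 0. At (u, v) = (11/2, -5*pi/6): K = 0.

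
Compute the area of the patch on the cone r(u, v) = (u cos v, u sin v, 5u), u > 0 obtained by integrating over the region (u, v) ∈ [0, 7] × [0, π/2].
Area = 49*sqrt(26)*pi/4

Area = ∫∫ √(EG − F²) du dv with √(EG − F²) = sqrt(26)*Abs(u). Integrating over [0, 7] × [0, π/2] gives 49*sqrt(26)*pi/4.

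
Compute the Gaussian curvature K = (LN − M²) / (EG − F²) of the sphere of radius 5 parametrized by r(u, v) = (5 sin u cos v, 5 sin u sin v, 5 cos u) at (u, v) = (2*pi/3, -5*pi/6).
K = 1/25

Coefficients of the first fundamental form: E = 25, F = 0, G = 25*sin(u)^2.
Coefficients of the second fundamental form: L = -5*sin(u)/Abs(sin(u)), M = 0, N = -5*sin(u)^3/Abs(sin(u)).
Assemble K = (LN − M²)/(EG − F²) = 1/25. At (u, v) = (2*pi/3, -5*pi/6): K = 1/25.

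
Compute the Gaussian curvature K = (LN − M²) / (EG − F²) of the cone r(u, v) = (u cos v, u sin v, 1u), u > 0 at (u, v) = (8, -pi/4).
K = 0

Coefficients of the first fundamental form: E = 2, F = 0, G = u^2.
Coefficients of the second fundamental form: L = 0, M = 0, N = sqrt(2)*u^2/(2*Abs(u)).
Assemble K = (LN − M²)/(EG − F²) = 0. At (u, v) = (8, -pi/4): K = 0.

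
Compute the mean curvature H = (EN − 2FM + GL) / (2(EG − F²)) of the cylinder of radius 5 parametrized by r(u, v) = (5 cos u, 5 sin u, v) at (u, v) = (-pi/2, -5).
H = -1/10

With E = 25, F = 0, G = 1, L = -5, M = 0, N = 0, assemble
  H = (EN − 2FM + GL) / (2(EG − F²)) = -1/10.
At (u, v) = (-pi/2, -5): H = -1/10.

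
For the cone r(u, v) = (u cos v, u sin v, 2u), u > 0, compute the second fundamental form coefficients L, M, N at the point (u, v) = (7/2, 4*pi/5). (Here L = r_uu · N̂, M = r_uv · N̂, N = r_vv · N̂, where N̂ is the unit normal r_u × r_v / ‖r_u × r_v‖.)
L = 0;  M = 0;  N = 7*sqrt(5)/5

Compute the unit normal N̂(u, v) = (-2*sqrt(5)*u*cos(v)/(5*Abs(u)), -2*sqrt(5)*u*sin(v)/(5*Abs(u)), sqrt(5)*u/(5*Abs(u))), and the second partials r_uu, r_uv, r_vv. Take dot products:
  L(u, v) = r_uu · N̂ = 0,
  M(u, v) = r_uv · N̂ = 0,
  N(u, v) = r_vv · N̂ = 2*sqrt(5)*u^2/(5*Abs(u)).
Evaluating at (u, v) = (7/2, 4*pi/5):
  L = 0, M = 0, N = 7*sqrt(5)/5.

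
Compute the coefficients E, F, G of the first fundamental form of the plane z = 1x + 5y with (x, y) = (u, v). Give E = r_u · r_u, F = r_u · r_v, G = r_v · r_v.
E = 2;  F = 5;  G = 26

Compute partials: r_u = (1, 0, 1), r_v = (0, 1, 5). Then
  E = r_u · r_u = 2,
  F = r_u · r_v = 5,
  G = r_v · r_v = 26.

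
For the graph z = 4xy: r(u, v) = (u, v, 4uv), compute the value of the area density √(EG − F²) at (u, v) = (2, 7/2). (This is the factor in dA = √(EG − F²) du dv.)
√(EG − F²)|_{(2, 7/2)} = 3*sqrt(29)

E = 16*v^2 + 1, F = 16*u*v, G = 16*u^2 + 1, so EG − F² = 16*u^2 + 16*v^2 + 1. Taking the positive square root: √(EG − F²) = sqrt(16*u^2 + 16*v^2 + 1). At (u, v) = (2, 7/2): 3*sqrt(29).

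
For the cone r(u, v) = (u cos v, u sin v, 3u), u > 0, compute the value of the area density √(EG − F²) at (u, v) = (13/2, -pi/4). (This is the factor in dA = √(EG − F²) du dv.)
√(EG − F²)|_{(13/2, -pi/4)} = 13*sqrt(10)/2

E = 10, F = 0, G = u^2, so EG − F² = 10*u^2. Taking the positive square root: √(EG − F²) = sqrt(10)*Abs(u). At (u, v) = (13/2, -pi/4): 13*sqrt(10)/2.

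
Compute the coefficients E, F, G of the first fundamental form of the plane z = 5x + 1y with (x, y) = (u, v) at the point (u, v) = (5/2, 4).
E = 26;  F = 5;  G = 2

Partials: r_u = (1, 0, 5), r_v = (0, 1, 1). As functions of (u, v):
  E = r_u · r_u = 26,
  F = r_u · r_v = 5,
  G = r_v · r_v = 2.
Evaluating at (u, v) = (5/2, 4): E = 26, F = 5, G = 2.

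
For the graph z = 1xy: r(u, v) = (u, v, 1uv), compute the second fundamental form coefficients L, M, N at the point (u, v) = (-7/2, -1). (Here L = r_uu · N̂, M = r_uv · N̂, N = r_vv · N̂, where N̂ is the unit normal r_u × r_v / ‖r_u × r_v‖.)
L = 0;  M = 2*sqrt(57)/57;  N = 0

Compute the unit normal N̂(u, v) = (-v/sqrt(u^2 + v^2 + 1), -u/sqrt(u^2 + v^2 + 1), 1/sqrt(u^2 + v^2 + 1)), and the second partials r_uu, r_uv, r_vv. Take dot products:
  L(u, v) = r_uu · N̂ = 0,
  M(u, v) = r_uv · N̂ = 1/sqrt(u^2 + v^2 + 1),
  N(u, v) = r_vv · N̂ = 0.
Evaluating at (u, v) = (-7/2, -1):
  L = 0, M = 2*sqrt(57)/57, N = 0.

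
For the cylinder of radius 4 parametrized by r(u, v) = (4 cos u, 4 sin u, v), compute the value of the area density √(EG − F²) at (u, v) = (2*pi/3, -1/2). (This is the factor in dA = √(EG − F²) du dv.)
√(EG − F²)|_{(2*pi/3, -1/2)} = 4

E = 16, F = 0, G = 1, so EG − F² = 16. Taking the positive square root: √(EG − F²) = 4. At (u, v) = (2*pi/3, -1/2): 4.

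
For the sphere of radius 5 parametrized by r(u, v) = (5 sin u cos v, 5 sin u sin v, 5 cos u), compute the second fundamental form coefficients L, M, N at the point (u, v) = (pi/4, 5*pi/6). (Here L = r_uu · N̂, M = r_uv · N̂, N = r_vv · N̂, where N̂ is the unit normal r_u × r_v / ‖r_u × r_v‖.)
L = -5;  M = 0;  N = -5/2

Compute the unit normal N̂(u, v) = (sin(u)^2*cos(v)/Abs(sin(u)), sin(u)^2*sin(v)/Abs(sin(u)), sin(2*u)/(2*Abs(sin(u)))), and the second partials r_uu, r_uv, r_vv. Take dot products:
  L(u, v) = r_uu · N̂ = -5*sin(u)/Abs(sin(u)),
  M(u, v) = r_uv · N̂ = 0,
  N(u, v) = r_vv · N̂ = -5*sin(u)^3/Abs(sin(u)).
Evaluating at (u, v) = (pi/4, 5*pi/6):
  L = -5, M = 0, N = -5/2.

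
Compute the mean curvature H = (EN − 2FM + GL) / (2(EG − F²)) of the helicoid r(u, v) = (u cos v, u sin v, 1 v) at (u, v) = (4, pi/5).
H = 0

With E = 1, F = 0, G = u^2 + 1, L = 0, M = -1/sqrt(u^2 + 1), N = 0, assemble
  H = (EN − 2FM + GL) / (2(EG − F²)) = 0.
At (u, v) = (4, pi/5): H = 0.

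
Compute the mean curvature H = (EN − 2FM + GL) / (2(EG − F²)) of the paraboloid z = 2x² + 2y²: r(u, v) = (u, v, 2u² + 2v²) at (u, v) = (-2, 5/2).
H = 332*sqrt(165)/27225

With E = 16*u^2 + 1, F = 16*u*v, G = 16*v^2 + 1, L = 4/sqrt(16*u^2 + 16*v^2 + 1), M = 0, N = 4/sqrt(16*u^2 + 16*v^2 + 1), assemble
  H = (EN − 2FM + GL) / (2(EG − F²)) = 4*(8*u^2 + 8*v^2 + 1)/(16*u^2 + 16*v^2 + 1)^(3/2).
At (u, v) = (-2, 5/2): H = 332*sqrt(165)/27225.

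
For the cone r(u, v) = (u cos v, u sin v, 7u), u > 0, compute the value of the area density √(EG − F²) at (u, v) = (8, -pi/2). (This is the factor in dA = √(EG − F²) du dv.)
√(EG − F²)|_{(8, -pi/2)} = 40*sqrt(2)

E = 50, F = 0, G = u^2, so EG − F² = 50*u^2. Taking the positive square root: √(EG − F²) = 5*sqrt(2)*Abs(u). At (u, v) = (8, -pi/2): 40*sqrt(2).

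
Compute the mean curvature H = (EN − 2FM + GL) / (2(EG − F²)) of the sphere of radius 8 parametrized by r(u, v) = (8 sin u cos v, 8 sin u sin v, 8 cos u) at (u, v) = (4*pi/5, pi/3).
H = -1/8

With E = 64, F = 0, G = 64*sin(u)^2, L = -8*sin(u)/Abs(sin(u)), M = 0, N = -8*sin(u)^3/Abs(sin(u)), assemble
  H = (EN − 2FM + GL) / (2(EG − F²)) = -sin(u)/(8*Abs(sin(u))).
At (u, v) = (4*pi/5, pi/3): H = -1/8.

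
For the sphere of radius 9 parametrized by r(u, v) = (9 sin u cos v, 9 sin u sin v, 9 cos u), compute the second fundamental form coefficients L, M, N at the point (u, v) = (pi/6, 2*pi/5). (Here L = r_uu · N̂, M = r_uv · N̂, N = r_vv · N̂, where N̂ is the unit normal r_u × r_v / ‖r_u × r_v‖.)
L = -9;  M = 0;  N = -9/4

Compute the unit normal N̂(u, v) = (sin(u)^2*cos(v)/Abs(sin(u)), sin(u)^2*sin(v)/Abs(sin(u)), sin(2*u)/(2*Abs(sin(u)))), and the second partials r_uu, r_uv, r_vv. Take dot products:
  L(u, v) = r_uu · N̂ = -9*sin(u)/Abs(sin(u)),
  M(u, v) = r_uv · N̂ = 0,
  N(u, v) = r_vv · N̂ = -9*sin(u)^3/Abs(sin(u)).
Evaluating at (u, v) = (pi/6, 2*pi/5):
  L = -9, M = 0, N = -9/4.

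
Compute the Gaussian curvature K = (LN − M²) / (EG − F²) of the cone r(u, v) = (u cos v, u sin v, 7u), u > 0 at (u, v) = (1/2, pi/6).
K = 0

Coefficients of the first fundamental form: E = 50, F = 0, G = u^2.
Coefficients of the second fundamental form: L = 0, M = 0, N = 7*sqrt(2)*u^2/(10*Abs(u)).
Assemble K = (LN − M²)/(EG − F²) = 0. At (u, v) = (1/2, pi/6): K = 0.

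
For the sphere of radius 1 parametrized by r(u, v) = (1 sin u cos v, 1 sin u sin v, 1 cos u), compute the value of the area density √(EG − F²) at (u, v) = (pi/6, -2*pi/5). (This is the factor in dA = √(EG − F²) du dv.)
√(EG − F²)|_{(pi/6, -2*pi/5)} = 1/2

E = 1, F = 0, G = sin(u)^2, so EG − F² = sin(u)^2. Taking the positive square root: √(EG − F²) = Abs(sin(u)). At (u, v) = (pi/6, -2*pi/5): 1/2.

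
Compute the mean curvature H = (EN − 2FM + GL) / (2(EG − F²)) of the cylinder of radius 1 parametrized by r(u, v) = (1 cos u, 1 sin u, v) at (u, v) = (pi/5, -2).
H = -1/2

With E = 1, F = 0, G = 1, L = -1, M = 0, N = 0, assemble
  H = (EN − 2FM + GL) / (2(EG − F²)) = -1/2.
At (u, v) = (pi/5, -2): H = -1/2.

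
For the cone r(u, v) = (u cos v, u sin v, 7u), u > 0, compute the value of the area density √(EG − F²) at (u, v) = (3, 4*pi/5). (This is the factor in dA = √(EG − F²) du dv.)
√(EG − F²)|_{(3, 4*pi/5)} = 15*sqrt(2)

E = 50, F = 0, G = u^2, so EG − F² = 50*u^2. Taking the positive square root: √(EG − F²) = 5*sqrt(2)*Abs(u). At (u, v) = (3, 4*pi/5): 15*sqrt(2).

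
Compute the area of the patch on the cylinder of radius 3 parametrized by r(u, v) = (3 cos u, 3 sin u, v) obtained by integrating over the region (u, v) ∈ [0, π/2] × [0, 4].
Area = 6*pi

Area = ∫∫ √(EG − F²) du dv with √(EG − F²) = 3. Integrating over [0, π/2] × [0, 4] gives 6*pi.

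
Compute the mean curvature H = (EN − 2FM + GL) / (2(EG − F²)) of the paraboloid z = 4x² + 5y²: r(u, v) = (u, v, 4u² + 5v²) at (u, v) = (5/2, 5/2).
H = 167*sqrt(114)/12996

With E = 64*u^2 + 1, F = 80*u*v, G = 100*v^2 + 1, L = 8/sqrt(64*u^2 + 100*v^2 + 1), M = 0, N = 10/sqrt(64*u^2 + 100*v^2 + 1), assemble
  H = (EN − 2FM + GL) / (2(EG − F²)) = (320*u^2 + 400*v^2 + 9)/(64*u^2 + 100*v^2 + 1)^(3/2).
At (u, v) = (5/2, 5/2): H = 167*sqrt(114)/12996.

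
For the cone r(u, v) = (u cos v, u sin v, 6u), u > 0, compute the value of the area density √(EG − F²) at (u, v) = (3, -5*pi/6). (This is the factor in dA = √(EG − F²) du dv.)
√(EG − F²)|_{(3, -5*pi/6)} = 3*sqrt(37)

E = 37, F = 0, G = u^2, so EG − F² = 37*u^2. Taking the positive square root: √(EG − F²) = sqrt(37)*Abs(u). At (u, v) = (3, -5*pi/6): 3*sqrt(37).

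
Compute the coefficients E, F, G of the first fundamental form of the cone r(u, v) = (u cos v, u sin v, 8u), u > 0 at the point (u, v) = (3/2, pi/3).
E = 65;  F = 0;  G = 9/4

Partials: r_u = (cos(v), sin(v), 8), r_v = (-u*sin(v), u*cos(v), 0). As functions of (u, v):
  E = r_u · r_u = 65,
  F = r_u · r_v = 0,
  G = r_v · r_v = u^2.
Evaluating at (u, v) = (3/2, pi/3): E = 65, F = 0, G = 9/4.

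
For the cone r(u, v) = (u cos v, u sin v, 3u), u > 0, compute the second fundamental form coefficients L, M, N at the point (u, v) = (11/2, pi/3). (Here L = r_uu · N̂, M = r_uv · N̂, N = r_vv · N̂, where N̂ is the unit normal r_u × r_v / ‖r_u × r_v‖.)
L = 0;  M = 0;  N = 33*sqrt(10)/20

Compute the unit normal N̂(u, v) = (-3*sqrt(10)*u*cos(v)/(10*Abs(u)), -3*sqrt(10)*u*sin(v)/(10*Abs(u)), sqrt(10)*u/(10*Abs(u))), and the second partials r_uu, r_uv, r_vv. Take dot products:
  L(u, v) = r_uu · N̂ = 0,
  M(u, v) = r_uv · N̂ = 0,
  N(u, v) = r_vv · N̂ = 3*sqrt(10)*u^2/(10*Abs(u)).
Evaluating at (u, v) = (11/2, pi/3):
  L = 0, M = 0, N = 33*sqrt(10)/20.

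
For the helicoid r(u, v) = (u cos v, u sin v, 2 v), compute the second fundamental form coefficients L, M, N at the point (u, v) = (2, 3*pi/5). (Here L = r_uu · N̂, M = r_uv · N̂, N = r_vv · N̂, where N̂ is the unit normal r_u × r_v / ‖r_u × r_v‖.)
L = 0;  M = -sqrt(2)/2;  N = 0

Compute the unit normal N̂(u, v) = (2*sin(v)/sqrt(u^2 + 4), -2*cos(v)/sqrt(u^2 + 4), u/sqrt(u^2 + 4)), and the second partials r_uu, r_uv, r_vv. Take dot products:
  L(u, v) = r_uu · N̂ = 0,
  M(u, v) = r_uv · N̂ = -2/sqrt(u^2 + 4),
  N(u, v) = r_vv · N̂ = 0.
Evaluating at (u, v) = (2, 3*pi/5):
  L = 0, M = -sqrt(2)/2, N = 0.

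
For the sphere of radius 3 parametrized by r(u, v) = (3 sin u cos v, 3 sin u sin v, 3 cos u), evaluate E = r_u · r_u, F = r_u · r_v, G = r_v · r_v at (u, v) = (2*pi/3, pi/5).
E = 9;  F = 0;  G = 27/4

Partials: r_u = (3*cos(u)*cos(v), 3*sin(v)*cos(u), -3*sin(u)), r_v = (-3*sin(u)*sin(v), 3*sin(u)*cos(v), 0). As functions of (u, v):
  E = r_u · r_u = 9,
  F = r_u · r_v = 0,
  G = r_v · r_v = 9*sin(u)^2.
Evaluating at (u, v) = (2*pi/3, pi/5): E = 9, F = 0, G = 27/4.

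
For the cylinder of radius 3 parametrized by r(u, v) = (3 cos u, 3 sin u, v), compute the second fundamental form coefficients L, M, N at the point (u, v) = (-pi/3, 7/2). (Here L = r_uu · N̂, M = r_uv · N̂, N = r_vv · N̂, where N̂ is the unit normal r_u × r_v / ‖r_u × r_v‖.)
L = -3;  M = 0;  N = 0

Compute the unit normal N̂(u, v) = (cos(u), sin(u), 0), and the second partials r_uu, r_uv, r_vv. Take dot products:
  L(u, v) = r_uu · N̂ = -3,
  M(u, v) = r_uv · N̂ = 0,
  N(u, v) = r_vv · N̂ = 0.
Evaluating at (u, v) = (-pi/3, 7/2):
  L = -3, M = 0, N = 0.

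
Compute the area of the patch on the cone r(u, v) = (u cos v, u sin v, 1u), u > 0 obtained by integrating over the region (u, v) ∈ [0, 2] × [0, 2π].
Area = 4*sqrt(2)*pi

Area = ∫∫ √(EG − F²) du dv with √(EG − F²) = sqrt(2)*Abs(u). Integrating over [0, 2] × [0, 2π] gives 4*sqrt(2)*pi.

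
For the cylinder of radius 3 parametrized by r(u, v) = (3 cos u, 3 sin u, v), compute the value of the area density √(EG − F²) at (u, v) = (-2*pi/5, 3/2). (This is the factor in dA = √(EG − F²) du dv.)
√(EG − F²)|_{(-2*pi/5, 3/2)} = 3

E = 9, F = 0, G = 1, so EG − F² = 9. Taking the positive square root: √(EG − F²) = 3. At (u, v) = (-2*pi/5, 3/2): 3.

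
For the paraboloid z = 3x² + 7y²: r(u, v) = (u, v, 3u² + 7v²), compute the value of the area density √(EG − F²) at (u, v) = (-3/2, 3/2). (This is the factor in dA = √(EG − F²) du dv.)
√(EG − F²)|_{(-3/2, 3/2)} = sqrt(523)

E = 36*u^2 + 1, F = 84*u*v, G = 196*v^2 + 1, so EG − F² = 36*u^2 + 196*v^2 + 1. Taking the positive square root: √(EG − F²) = sqrt(36*u^2 + 196*v^2 + 1). At (u, v) = (-3/2, 3/2): sqrt(523).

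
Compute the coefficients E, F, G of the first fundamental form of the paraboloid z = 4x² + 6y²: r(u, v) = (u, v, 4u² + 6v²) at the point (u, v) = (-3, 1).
E = 577;  F = -288;  G = 145

Partials: r_u = (1, 0, 8*u), r_v = (0, 1, 12*v). As functions of (u, v):
  E = r_u · r_u = 64*u^2 + 1,
  F = r_u · r_v = 96*u*v,
  G = r_v · r_v = 144*v^2 + 1.
Evaluating at (u, v) = (-3, 1): E = 577, F = -288, G = 145.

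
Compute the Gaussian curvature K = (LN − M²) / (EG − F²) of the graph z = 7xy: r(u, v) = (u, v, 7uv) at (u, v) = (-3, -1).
K = -49/241081

Coefficients of the first fundamental form: E = 49*v^2 + 1, F = 49*u*v, G = 49*u^2 + 1.
Coefficients of the second fundamental form: L = 0, M = 7/sqrt(49*u^2 + 49*v^2 + 1), N = 0.
Assemble K = (LN − M²)/(EG − F²) = -49/(2401*u^4 + 4802*u^2*v^2 + 98*u^2 + 2401*v^4 + 98*v^2 + 1). At (u, v) = (-3, -1): K = -49/241081.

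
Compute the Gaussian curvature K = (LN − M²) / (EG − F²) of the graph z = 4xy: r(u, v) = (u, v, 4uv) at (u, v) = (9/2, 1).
K = -16/116281

Coefficients of the first fundamental form: E = 16*v^2 + 1, F = 16*u*v, G = 16*u^2 + 1.
Coefficients of the second fundamental form: L = 0, M = 4/sqrt(16*u^2 + 16*v^2 + 1), N = 0.
Assemble K = (LN − M²)/(EG − F²) = -16/(256*u^4 + 512*u^2*v^2 + 32*u^2 + 256*v^4 + 32*v^2 + 1). At (u, v) = (9/2, 1): K = -16/116281.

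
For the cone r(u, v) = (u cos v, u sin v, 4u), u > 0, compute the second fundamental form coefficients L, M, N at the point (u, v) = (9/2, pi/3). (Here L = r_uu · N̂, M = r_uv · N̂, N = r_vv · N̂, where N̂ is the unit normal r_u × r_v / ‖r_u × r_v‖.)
L = 0;  M = 0;  N = 18*sqrt(17)/17

Compute the unit normal N̂(u, v) = (-4*sqrt(17)*u*cos(v)/(17*Abs(u)), -4*sqrt(17)*u*sin(v)/(17*Abs(u)), sqrt(17)*u/(17*Abs(u))), and the second partials r_uu, r_uv, r_vv. Take dot products:
  L(u, v) = r_uu · N̂ = 0,
  M(u, v) = r_uv · N̂ = 0,
  N(u, v) = r_vv · N̂ = 4*sqrt(17)*u^2/(17*Abs(u)).
Evaluating at (u, v) = (9/2, pi/3):
  L = 0, M = 0, N = 18*sqrt(17)/17.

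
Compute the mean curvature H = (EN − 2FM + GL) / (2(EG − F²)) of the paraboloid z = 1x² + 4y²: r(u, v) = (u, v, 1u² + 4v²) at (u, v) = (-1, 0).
H = 21*sqrt(5)/25

With E = 4*u^2 + 1, F = 16*u*v, G = 64*v^2 + 1, L = 2/sqrt(4*u^2 + 64*v^2 + 1), M = 0, N = 8/sqrt(4*u^2 + 64*v^2 + 1), assemble
  H = (EN − 2FM + GL) / (2(EG − F²)) = (16*u^2 + 64*v^2 + 5)/(4*u^2 + 64*v^2 + 1)^(3/2).
At (u, v) = (-1, 0): H = 21*sqrt(5)/25.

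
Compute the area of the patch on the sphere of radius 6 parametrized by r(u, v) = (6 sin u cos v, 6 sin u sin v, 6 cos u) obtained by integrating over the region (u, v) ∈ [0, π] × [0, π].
Area = 72*pi

Area = ∫∫ √(EG − F²) du dv with √(EG − F²) = 36*Abs(sin(u)). Integrating over [0, π] × [0, π] gives 72*pi.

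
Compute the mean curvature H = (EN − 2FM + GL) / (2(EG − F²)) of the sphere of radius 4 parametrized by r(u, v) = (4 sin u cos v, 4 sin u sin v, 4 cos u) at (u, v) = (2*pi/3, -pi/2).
H = -1/4

With E = 16, F = 0, G = 16*sin(u)^2, L = -4*sin(u)/Abs(sin(u)), M = 0, N = -4*sin(u)^3/Abs(sin(u)), assemble
  H = (EN − 2FM + GL) / (2(EG − F²)) = -sin(u)/(4*Abs(sin(u))).
At (u, v) = (2*pi/3, -pi/2): H = -1/4.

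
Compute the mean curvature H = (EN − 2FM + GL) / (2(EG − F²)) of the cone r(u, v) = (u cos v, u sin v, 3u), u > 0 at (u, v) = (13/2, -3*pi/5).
H = 3*sqrt(10)/130

With E = 10, F = 0, G = u^2, L = 0, M = 0, N = 3*sqrt(10)*u^2/(10*Abs(u)), assemble
  H = (EN − 2FM + GL) / (2(EG − F²)) = 3*sqrt(10)/(20*Abs(u)).
At (u, v) = (13/2, -3*pi/5): H = 3*sqrt(10)/130.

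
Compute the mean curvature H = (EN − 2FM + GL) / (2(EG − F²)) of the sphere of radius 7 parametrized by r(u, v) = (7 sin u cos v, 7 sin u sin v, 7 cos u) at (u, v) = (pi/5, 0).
H = -1/7

With E = 49, F = 0, G = 49*sin(u)^2, L = -7*sin(u)/Abs(sin(u)), M = 0, N = -7*sin(u)^3/Abs(sin(u)), assemble
  H = (EN − 2FM + GL) / (2(EG − F²)) = -sin(u)/(7*Abs(sin(u))).
At (u, v) = (pi/5, 0): H = -1/7.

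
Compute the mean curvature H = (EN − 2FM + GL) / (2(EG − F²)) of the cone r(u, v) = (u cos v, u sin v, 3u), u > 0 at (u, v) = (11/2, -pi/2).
H = 3*sqrt(10)/110

With E = 10, F = 0, G = u^2, L = 0, M = 0, N = 3*sqrt(10)*u^2/(10*Abs(u)), assemble
  H = (EN − 2FM + GL) / (2(EG − F²)) = 3*sqrt(10)/(20*Abs(u)).
At (u, v) = (11/2, -pi/2): H = 3*sqrt(10)/110.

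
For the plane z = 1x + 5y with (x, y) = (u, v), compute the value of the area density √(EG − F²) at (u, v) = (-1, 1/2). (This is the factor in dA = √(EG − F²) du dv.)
√(EG − F²)|_{(-1, 1/2)} = 3*sqrt(3)

E = 2, F = 5, G = 26, so EG − F² = 27. Taking the positive square root: √(EG − F²) = 3*sqrt(3). At (u, v) = (-1, 1/2): 3*sqrt(3).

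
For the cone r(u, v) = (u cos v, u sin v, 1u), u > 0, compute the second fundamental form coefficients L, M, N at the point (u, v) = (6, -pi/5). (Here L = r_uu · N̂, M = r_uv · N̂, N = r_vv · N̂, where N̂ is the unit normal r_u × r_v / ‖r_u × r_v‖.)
L = 0;  M = 0;  N = 3*sqrt(2)

Compute the unit normal N̂(u, v) = (-sqrt(2)*u*cos(v)/(2*Abs(u)), -sqrt(2)*u*sin(v)/(2*Abs(u)), sqrt(2)*u/(2*Abs(u))), and the second partials r_uu, r_uv, r_vv. Take dot products:
  L(u, v) = r_uu · N̂ = 0,
  M(u, v) = r_uv · N̂ = 0,
  N(u, v) = r_vv · N̂ = sqrt(2)*u^2/(2*Abs(u)).
Evaluating at (u, v) = (6, -pi/5):
  L = 0, M = 0, N = 3*sqrt(2).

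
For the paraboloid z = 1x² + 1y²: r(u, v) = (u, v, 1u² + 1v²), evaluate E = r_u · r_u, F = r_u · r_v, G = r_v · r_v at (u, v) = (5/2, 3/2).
E = 26;  F = 15;  G = 10

Partials: r_u = (1, 0, 2*u), r_v = (0, 1, 2*v). As functions of (u, v):
  E = r_u · r_u = 4*u^2 + 1,
  F = r_u · r_v = 4*u*v,
  G = r_v · r_v = 4*v^2 + 1.
Evaluating at (u, v) = (5/2, 3/2): E = 26, F = 15, G = 10.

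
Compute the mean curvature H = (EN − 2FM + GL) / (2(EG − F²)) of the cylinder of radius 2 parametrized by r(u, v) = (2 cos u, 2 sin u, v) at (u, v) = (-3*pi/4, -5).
H = -1/4

With E = 4, F = 0, G = 1, L = -2, M = 0, N = 0, assemble
  H = (EN − 2FM + GL) / (2(EG − F²)) = -1/4.
At (u, v) = (-3*pi/4, -5): H = -1/4.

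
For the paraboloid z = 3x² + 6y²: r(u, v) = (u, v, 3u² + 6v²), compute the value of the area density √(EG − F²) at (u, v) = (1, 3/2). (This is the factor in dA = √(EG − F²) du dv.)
√(EG − F²)|_{(1, 3/2)} = 19

E = 36*u^2 + 1, F = 72*u*v, G = 144*v^2 + 1, so EG − F² = 36*u^2 + 144*v^2 + 1. Taking the positive square root: √(EG − F²) = sqrt(36*u^2 + 144*v^2 + 1). At (u, v) = (1, 3/2): 19.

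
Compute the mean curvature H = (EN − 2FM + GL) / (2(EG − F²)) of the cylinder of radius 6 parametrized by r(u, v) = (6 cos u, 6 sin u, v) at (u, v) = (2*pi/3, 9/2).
H = -1/12

With E = 36, F = 0, G = 1, L = -6, M = 0, N = 0, assemble
  H = (EN − 2FM + GL) / (2(EG − F²)) = -1/12.
At (u, v) = (2*pi/3, 9/2): H = -1/12.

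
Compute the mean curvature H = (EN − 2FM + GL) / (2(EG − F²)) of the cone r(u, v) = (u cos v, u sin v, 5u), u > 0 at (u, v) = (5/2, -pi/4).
H = sqrt(26)/26

With E = 26, F = 0, G = u^2, L = 0, M = 0, N = 5*sqrt(26)*u^2/(26*Abs(u)), assemble
  H = (EN − 2FM + GL) / (2(EG − F²)) = 5*sqrt(26)/(52*Abs(u)).
At (u, v) = (5/2, -pi/4): H = sqrt(26)/26.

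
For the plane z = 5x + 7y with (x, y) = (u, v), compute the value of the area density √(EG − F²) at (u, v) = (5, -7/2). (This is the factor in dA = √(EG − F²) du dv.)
√(EG − F²)|_{(5, -7/2)} = 5*sqrt(3)

E = 26, F = 35, G = 50, so EG − F² = 75. Taking the positive square root: √(EG − F²) = 5*sqrt(3). At (u, v) = (5, -7/2): 5*sqrt(3).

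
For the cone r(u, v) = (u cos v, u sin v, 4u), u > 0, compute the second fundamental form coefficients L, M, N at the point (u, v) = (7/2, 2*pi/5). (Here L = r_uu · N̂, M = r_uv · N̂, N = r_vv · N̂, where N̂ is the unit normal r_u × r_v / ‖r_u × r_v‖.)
L = 0;  M = 0;  N = 14*sqrt(17)/17

Compute the unit normal N̂(u, v) = (-4*sqrt(17)*u*cos(v)/(17*Abs(u)), -4*sqrt(17)*u*sin(v)/(17*Abs(u)), sqrt(17)*u/(17*Abs(u))), and the second partials r_uu, r_uv, r_vv. Take dot products:
  L(u, v) = r_uu · N̂ = 0,
  M(u, v) = r_uv · N̂ = 0,
  N(u, v) = r_vv · N̂ = 4*sqrt(17)*u^2/(17*Abs(u)).
Evaluating at (u, v) = (7/2, 2*pi/5):
  L = 0, M = 0, N = 14*sqrt(17)/17.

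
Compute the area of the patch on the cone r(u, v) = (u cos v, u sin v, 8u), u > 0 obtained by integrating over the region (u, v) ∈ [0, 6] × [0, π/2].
Area = 9*sqrt(65)*pi

Area = ∫∫ √(EG − F²) du dv with √(EG − F²) = sqrt(65)*Abs(u). Integrating over [0, 6] × [0, π/2] gives 9*sqrt(65)*pi.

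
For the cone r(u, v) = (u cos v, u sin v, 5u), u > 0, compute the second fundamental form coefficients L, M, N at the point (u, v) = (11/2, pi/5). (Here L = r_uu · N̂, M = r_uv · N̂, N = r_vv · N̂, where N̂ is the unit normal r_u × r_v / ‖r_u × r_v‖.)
L = 0;  M = 0;  N = 55*sqrt(26)/52

Compute the unit normal N̂(u, v) = (-5*sqrt(26)*u*cos(v)/(26*Abs(u)), -5*sqrt(26)*u*sin(v)/(26*Abs(u)), sqrt(26)*u/(26*Abs(u))), and the second partials r_uu, r_uv, r_vv. Take dot products:
  L(u, v) = r_uu · N̂ = 0,
  M(u, v) = r_uv · N̂ = 0,
  N(u, v) = r_vv · N̂ = 5*sqrt(26)*u^2/(26*Abs(u)).
Evaluating at (u, v) = (11/2, pi/5):
  L = 0, M = 0, N = 55*sqrt(26)/52.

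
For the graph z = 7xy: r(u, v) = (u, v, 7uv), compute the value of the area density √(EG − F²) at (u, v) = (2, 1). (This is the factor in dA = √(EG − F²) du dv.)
√(EG − F²)|_{(2, 1)} = sqrt(246)

E = 49*v^2 + 1, F = 49*u*v, G = 49*u^2 + 1, so EG − F² = 49*u^2 + 49*v^2 + 1. Taking the positive square root: √(EG − F²) = sqrt(49*u^2 + 49*v^2 + 1). At (u, v) = (2, 1): sqrt(246).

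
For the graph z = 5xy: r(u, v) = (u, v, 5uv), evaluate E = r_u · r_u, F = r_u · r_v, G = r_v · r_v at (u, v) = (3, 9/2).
E = 2029/4;  F = 675/2;  G = 226

Partials: r_u = (1, 0, 5*v), r_v = (0, 1, 5*u). As functions of (u, v):
  E = r_u · r_u = 25*v^2 + 1,
  F = r_u · r_v = 25*u*v,
  G = r_v · r_v = 25*u^2 + 1.
Evaluating at (u, v) = (3, 9/2): E = 2029/4, F = 675/2, G = 226.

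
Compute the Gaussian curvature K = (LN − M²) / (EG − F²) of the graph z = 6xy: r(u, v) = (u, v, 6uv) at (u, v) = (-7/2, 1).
K = -9/57121

Coefficients of the first fundamental form: E = 36*v^2 + 1, F = 36*u*v, G = 36*u^2 + 1.
Coefficients of the second fundamental form: L = 0, M = 6/sqrt(36*u^2 + 36*v^2 + 1), N = 0.
Assemble K = (LN − M²)/(EG − F²) = -36/(1296*u^4 + 2592*u^2*v^2 + 72*u^2 + 1296*v^4 + 72*v^2 + 1). At (u, v) = (-7/2, 1): K = -9/57121.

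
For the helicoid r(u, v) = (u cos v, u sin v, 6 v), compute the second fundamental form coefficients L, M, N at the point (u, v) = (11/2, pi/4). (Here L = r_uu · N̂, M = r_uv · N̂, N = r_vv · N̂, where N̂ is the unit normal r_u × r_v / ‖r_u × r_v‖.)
L = 0;  M = -12*sqrt(265)/265;  N = 0

Compute the unit normal N̂(u, v) = (6*sin(v)/sqrt(u^2 + 36), -6*cos(v)/sqrt(u^2 + 36), u/sqrt(u^2 + 36)), and the second partials r_uu, r_uv, r_vv. Take dot products:
  L(u, v) = r_uu · N̂ = 0,
  M(u, v) = r_uv · N̂ = -6/sqrt(u^2 + 36),
  N(u, v) = r_vv · N̂ = 0.
Evaluating at (u, v) = (11/2, pi/4):
  L = 0, M = -12*sqrt(265)/265, N = 0.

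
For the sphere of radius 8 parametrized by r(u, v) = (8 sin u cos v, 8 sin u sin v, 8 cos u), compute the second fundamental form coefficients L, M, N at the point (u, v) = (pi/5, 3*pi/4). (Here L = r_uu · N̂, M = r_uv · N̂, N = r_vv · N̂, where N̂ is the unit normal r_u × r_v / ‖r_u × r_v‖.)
L = -8;  M = 0;  N = -5 + sqrt(5)

Compute the unit normal N̂(u, v) = (sin(u)^2*cos(v)/Abs(sin(u)), sin(u)^2*sin(v)/Abs(sin(u)), sin(2*u)/(2*Abs(sin(u)))), and the second partials r_uu, r_uv, r_vv. Take dot products:
  L(u, v) = r_uu · N̂ = -8*sin(u)/Abs(sin(u)),
  M(u, v) = r_uv · N̂ = 0,
  N(u, v) = r_vv · N̂ = -8*sin(u)^3/Abs(sin(u)).
Evaluating at (u, v) = (pi/5, 3*pi/4):
  L = -8, M = 0, N = -5 + sqrt(5).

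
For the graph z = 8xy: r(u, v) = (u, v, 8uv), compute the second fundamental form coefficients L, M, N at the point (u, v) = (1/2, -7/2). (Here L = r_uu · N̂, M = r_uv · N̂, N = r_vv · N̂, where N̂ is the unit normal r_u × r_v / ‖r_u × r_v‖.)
L = 0;  M = 8*sqrt(89)/267;  N = 0

Compute the unit normal N̂(u, v) = (-8*v/sqrt(64*u^2 + 64*v^2 + 1), -8*u/sqrt(64*u^2 + 64*v^2 + 1), 1/sqrt(64*u^2 + 64*v^2 + 1)), and the second partials r_uu, r_uv, r_vv. Take dot products:
  L(u, v) = r_uu · N̂ = 0,
  M(u, v) = r_uv · N̂ = 8/sqrt(64*u^2 + 64*v^2 + 1),
  N(u, v) = r_vv · N̂ = 0.
Evaluating at (u, v) = (1/2, -7/2):
  L = 0, M = 8*sqrt(89)/267, N = 0.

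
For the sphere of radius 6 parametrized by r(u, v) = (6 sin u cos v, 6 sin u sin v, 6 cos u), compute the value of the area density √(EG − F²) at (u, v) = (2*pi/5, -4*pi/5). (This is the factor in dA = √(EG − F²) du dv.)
√(EG − F²)|_{(2*pi/5, -4*pi/5)} = 9*sqrt(2*sqrt(5) + 10)

E = 36, F = 0, G = 36*sin(u)^2, so EG − F² = 1296*sin(u)^2. Taking the positive square root: √(EG − F²) = 36*Abs(sin(u)). At (u, v) = (2*pi/5, -4*pi/5): 9*sqrt(2*sqrt(5) + 10).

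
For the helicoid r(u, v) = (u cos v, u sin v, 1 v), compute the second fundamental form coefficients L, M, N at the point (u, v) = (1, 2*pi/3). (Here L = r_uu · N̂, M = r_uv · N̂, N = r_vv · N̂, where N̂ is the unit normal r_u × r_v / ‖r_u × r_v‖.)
L = 0;  M = -sqrt(2)/2;  N = 0

Compute the unit normal N̂(u, v) = (sin(v)/sqrt(u^2 + 1), -cos(v)/sqrt(u^2 + 1), u/sqrt(u^2 + 1)), and the second partials r_uu, r_uv, r_vv. Take dot products:
  L(u, v) = r_uu · N̂ = 0,
  M(u, v) = r_uv · N̂ = -1/sqrt(u^2 + 1),
  N(u, v) = r_vv · N̂ = 0.
Evaluating at (u, v) = (1, 2*pi/3):
  L = 0, M = -sqrt(2)/2, N = 0.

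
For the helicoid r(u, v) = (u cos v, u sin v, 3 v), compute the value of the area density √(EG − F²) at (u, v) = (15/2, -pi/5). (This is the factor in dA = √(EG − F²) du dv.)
√(EG − F²)|_{(15/2, -pi/5)} = 3*sqrt(29)/2

E = 1, F = 0, G = u^2 + 9, so EG − F² = u^2 + 9. Taking the positive square root: √(EG − F²) = sqrt(u^2 + 9). At (u, v) = (15/2, -pi/5): 3*sqrt(29)/2.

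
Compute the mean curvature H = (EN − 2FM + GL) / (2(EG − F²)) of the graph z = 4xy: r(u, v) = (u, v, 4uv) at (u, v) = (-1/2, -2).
H = -64*sqrt(69)/4761

With E = 16*v^2 + 1, F = 16*u*v, G = 16*u^2 + 1, L = 0, M = 4/sqrt(16*u^2 + 16*v^2 + 1), N = 0, assemble
  H = (EN − 2FM + GL) / (2(EG − F²)) = -64*u*v/(16*u^2 + 16*v^2 + 1)^(3/2).
At (u, v) = (-1/2, -2): H = -64*sqrt(69)/4761.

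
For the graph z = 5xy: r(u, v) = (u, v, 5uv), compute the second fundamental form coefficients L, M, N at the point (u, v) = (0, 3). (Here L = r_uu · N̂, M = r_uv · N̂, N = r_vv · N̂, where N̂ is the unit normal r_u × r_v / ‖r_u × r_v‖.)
L = 0;  M = 5*sqrt(226)/226;  N = 0

Compute the unit normal N̂(u, v) = (-5*v/sqrt(25*u^2 + 25*v^2 + 1), -5*u/sqrt(25*u^2 + 25*v^2 + 1), 1/sqrt(25*u^2 + 25*v^2 + 1)), and the second partials r_uu, r_uv, r_vv. Take dot products:
  L(u, v) = r_uu · N̂ = 0,
  M(u, v) = r_uv · N̂ = 5/sqrt(25*u^2 + 25*v^2 + 1),
  N(u, v) = r_vv · N̂ = 0.
Evaluating at (u, v) = (0, 3):
  L = 0, M = 5*sqrt(226)/226, N = 0.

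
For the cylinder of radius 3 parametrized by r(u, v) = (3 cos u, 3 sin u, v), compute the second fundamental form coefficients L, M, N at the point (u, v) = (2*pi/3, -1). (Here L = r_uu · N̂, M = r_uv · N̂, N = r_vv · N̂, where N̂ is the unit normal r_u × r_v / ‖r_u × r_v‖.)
L = -3;  M = 0;  N = 0

Compute the unit normal N̂(u, v) = (cos(u), sin(u), 0), and the second partials r_uu, r_uv, r_vv. Take dot products:
  L(u, v) = r_uu · N̂ = -3,
  M(u, v) = r_uv · N̂ = 0,
  N(u, v) = r_vv · N̂ = 0.
Evaluating at (u, v) = (2*pi/3, -1):
  L = -3, M = 0, N = 0.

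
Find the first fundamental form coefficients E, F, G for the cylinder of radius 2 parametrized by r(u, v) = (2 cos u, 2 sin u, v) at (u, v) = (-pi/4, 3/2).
E = 4;  F = 0;  G = 1

Partials: r_u = (-2*sin(u), 2*cos(u), 0), r_v = (0, 0, 1). As functions of (u, v):
  E = r_u · r_u = 4,
  F = r_u · r_v = 0,
  G = r_v · r_v = 1.
Evaluating at (u, v) = (-pi/4, 3/2): E = 4, F = 0, G = 1.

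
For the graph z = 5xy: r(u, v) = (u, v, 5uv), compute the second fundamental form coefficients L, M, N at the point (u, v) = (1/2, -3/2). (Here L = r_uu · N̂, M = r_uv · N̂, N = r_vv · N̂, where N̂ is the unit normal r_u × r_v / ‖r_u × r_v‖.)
L = 0;  M = 5*sqrt(254)/127;  N = 0

Compute the unit normal N̂(u, v) = (-5*v/sqrt(25*u^2 + 25*v^2 + 1), -5*u/sqrt(25*u^2 + 25*v^2 + 1), 1/sqrt(25*u^2 + 25*v^2 + 1)), and the second partials r_uu, r_uv, r_vv. Take dot products:
  L(u, v) = r_uu · N̂ = 0,
  M(u, v) = r_uv · N̂ = 5/sqrt(25*u^2 + 25*v^2 + 1),
  N(u, v) = r_vv · N̂ = 0.
Evaluating at (u, v) = (1/2, -3/2):
  L = 0, M = 5*sqrt(254)/127, N = 0.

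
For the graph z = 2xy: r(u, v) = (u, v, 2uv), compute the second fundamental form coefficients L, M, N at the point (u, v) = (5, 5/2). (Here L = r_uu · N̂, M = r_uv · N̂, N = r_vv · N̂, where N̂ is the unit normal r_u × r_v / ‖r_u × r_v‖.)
L = 0;  M = sqrt(14)/21;  N = 0

Compute the unit normal N̂(u, v) = (-2*v/sqrt(4*u^2 + 4*v^2 + 1), -2*u/sqrt(4*u^2 + 4*v^2 + 1), 1/sqrt(4*u^2 + 4*v^2 + 1)), and the second partials r_uu, r_uv, r_vv. Take dot products:
  L(u, v) = r_uu · N̂ = 0,
  M(u, v) = r_uv · N̂ = 2/sqrt(4*u^2 + 4*v^2 + 1),
  N(u, v) = r_vv · N̂ = 0.
Evaluating at (u, v) = (5, 5/2):
  L = 0, M = sqrt(14)/21, N = 0.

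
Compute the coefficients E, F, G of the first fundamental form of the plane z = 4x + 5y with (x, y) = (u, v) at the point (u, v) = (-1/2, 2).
E = 17;  F = 20;  G = 26

Partials: r_u = (1, 0, 4), r_v = (0, 1, 5). As functions of (u, v):
  E = r_u · r_u = 17,
  F = r_u · r_v = 20,
  G = r_v · r_v = 26.
Evaluating at (u, v) = (-1/2, 2): E = 17, F = 20, G = 26.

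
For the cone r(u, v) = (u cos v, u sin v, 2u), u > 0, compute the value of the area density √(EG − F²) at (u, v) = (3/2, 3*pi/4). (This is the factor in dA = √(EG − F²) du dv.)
√(EG − F²)|_{(3/2, 3*pi/4)} = 3*sqrt(5)/2

E = 5, F = 0, G = u^2, so EG − F² = 5*u^2. Taking the positive square root: √(EG − F²) = sqrt(5)*Abs(u). At (u, v) = (3/2, 3*pi/4): 3*sqrt(5)/2.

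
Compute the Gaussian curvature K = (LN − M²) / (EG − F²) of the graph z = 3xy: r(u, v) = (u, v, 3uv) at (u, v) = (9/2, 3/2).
K = -36/165649

Coefficients of the first fundamental form: E = 9*v^2 + 1, F = 9*u*v, G = 9*u^2 + 1.
Coefficients of the second fundamental form: L = 0, M = 3/sqrt(9*u^2 + 9*v^2 + 1), N = 0.
Assemble K = (LN − M²)/(EG − F²) = -9/(81*u^4 + 162*u^2*v^2 + 18*u^2 + 81*v^4 + 18*v^2 + 1). At (u, v) = (9/2, 3/2): K = -36/165649.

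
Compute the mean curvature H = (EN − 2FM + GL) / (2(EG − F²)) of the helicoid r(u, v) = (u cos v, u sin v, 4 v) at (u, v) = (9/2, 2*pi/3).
H = 0

With E = 1, F = 0, G = u^2 + 16, L = 0, M = -4/sqrt(u^2 + 16), N = 0, assemble
  H = (EN − 2FM + GL) / (2(EG − F²)) = 0.
At (u, v) = (9/2, 2*pi/3): H = 0.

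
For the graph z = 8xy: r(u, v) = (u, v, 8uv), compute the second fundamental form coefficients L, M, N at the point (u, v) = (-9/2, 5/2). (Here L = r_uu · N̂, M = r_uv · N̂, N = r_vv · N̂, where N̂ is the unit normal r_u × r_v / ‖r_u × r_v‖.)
L = 0;  M = 8*sqrt(1697)/1697;  N = 0

Compute the unit normal N̂(u, v) = (-8*v/sqrt(64*u^2 + 64*v^2 + 1), -8*u/sqrt(64*u^2 + 64*v^2 + 1), 1/sqrt(64*u^2 + 64*v^2 + 1)), and the second partials r_uu, r_uv, r_vv. Take dot products:
  L(u, v) = r_uu · N̂ = 0,
  M(u, v) = r_uv · N̂ = 8/sqrt(64*u^2 + 64*v^2 + 1),
  N(u, v) = r_vv · N̂ = 0.
Evaluating at (u, v) = (-9/2, 5/2):
  L = 0, M = 8*sqrt(1697)/1697, N = 0.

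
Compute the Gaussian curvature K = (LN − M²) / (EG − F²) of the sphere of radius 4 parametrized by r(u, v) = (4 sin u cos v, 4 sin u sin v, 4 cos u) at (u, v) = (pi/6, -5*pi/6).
K = 1/16

Coefficients of the first fundamental form: E = 16, F = 0, G = 16*sin(u)^2.
Coefficients of the second fundamental form: L = -4*sin(u)/Abs(sin(u)), M = 0, N = -4*sin(u)^3/Abs(sin(u)).
Assemble K = (LN − M²)/(EG − F²) = 1/16. At (u, v) = (pi/6, -5*pi/6): K = 1/16.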